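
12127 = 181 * 67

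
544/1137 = 544/1137 = 0.48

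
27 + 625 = 652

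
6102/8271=678/919 = 0.74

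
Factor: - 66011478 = - 2^1*3^1 * 13^1*37^1*89^1 * 257^1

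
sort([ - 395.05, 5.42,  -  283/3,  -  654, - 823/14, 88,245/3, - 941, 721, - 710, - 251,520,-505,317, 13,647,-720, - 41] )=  [-941,-720,  -  710,-654, - 505, - 395.05 , - 251, - 283/3, - 823/14, - 41,5.42,13 , 245/3,88,317 , 520 , 647, 721]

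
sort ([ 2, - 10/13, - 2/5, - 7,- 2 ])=[ -7, -2,- 10/13, - 2/5,  2 ] 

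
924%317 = 290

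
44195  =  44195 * 1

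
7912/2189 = 3 + 1345/2189=3.61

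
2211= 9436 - 7225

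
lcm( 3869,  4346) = 317258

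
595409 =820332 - 224923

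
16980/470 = 36 + 6/47=36.13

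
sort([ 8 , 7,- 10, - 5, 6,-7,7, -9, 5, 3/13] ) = [ - 10, - 9,  -  7, - 5, 3/13,5,6, 7,7,8] 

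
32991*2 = 65982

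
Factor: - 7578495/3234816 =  - 2^( - 10 )*3^ (-2)*5^1*13^(- 1 )*73^1  *  769^1 = - 280685/119808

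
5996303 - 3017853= 2978450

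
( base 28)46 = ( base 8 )166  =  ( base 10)118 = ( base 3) 11101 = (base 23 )53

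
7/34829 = 7/34829 = 0.00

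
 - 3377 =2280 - 5657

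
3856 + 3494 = 7350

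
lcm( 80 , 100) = 400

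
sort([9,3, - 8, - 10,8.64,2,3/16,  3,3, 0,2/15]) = [-10, - 8,0,2/15, 3/16,2,3,3,3,8.64, 9] 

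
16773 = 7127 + 9646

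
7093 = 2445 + 4648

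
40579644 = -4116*( - 9859 ) 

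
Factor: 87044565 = 3^1*5^1*1327^1 * 4373^1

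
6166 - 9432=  - 3266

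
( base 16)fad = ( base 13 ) 1A99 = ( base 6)30325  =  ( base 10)4013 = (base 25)6AD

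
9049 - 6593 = 2456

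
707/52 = 707/52 = 13.60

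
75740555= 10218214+65522341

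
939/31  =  30+ 9/31= 30.29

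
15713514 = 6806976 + 8906538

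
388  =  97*4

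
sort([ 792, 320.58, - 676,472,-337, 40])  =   [ - 676,-337, 40, 320.58, 472, 792 ] 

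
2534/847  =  2  +  120/121 = 2.99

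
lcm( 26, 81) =2106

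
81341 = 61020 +20321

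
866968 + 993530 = 1860498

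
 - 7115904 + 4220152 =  - 2895752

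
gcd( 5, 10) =5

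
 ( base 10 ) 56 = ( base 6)132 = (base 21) 2E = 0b111000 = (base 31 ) 1P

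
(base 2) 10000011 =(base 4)2003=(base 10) 131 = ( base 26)51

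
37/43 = 37/43 = 0.86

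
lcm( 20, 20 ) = 20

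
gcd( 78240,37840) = 80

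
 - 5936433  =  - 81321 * 73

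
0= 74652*0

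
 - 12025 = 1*( - 12025) 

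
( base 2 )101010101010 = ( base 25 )495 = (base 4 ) 222222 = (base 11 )2062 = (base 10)2730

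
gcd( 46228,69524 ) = 364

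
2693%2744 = 2693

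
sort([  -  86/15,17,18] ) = [-86/15,17,18]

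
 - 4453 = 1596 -6049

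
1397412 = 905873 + 491539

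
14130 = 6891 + 7239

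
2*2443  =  4886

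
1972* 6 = 11832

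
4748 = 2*2374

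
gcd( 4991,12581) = 23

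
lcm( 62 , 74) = 2294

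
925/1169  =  925/1169=0.79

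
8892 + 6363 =15255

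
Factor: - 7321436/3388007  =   - 2^2*7^ (-2 )*653^1*2803^1*69143^( - 1 ) 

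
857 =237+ 620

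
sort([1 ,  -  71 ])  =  [ - 71,1] 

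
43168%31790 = 11378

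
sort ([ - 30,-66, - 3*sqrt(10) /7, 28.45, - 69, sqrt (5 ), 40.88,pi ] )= [-69,- 66,-30,-3*sqrt(10 ) /7,sqrt(5 ), pi, 28.45, 40.88]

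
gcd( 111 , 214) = 1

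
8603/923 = 9+296/923 = 9.32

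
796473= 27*29499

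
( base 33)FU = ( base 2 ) 1000001101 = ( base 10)525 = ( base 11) 438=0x20d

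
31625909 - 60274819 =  - 28648910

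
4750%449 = 260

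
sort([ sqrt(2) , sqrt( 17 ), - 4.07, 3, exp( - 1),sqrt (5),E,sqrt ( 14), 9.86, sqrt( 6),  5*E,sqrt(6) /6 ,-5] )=[ - 5, - 4.07, exp( -1),sqrt( 6) /6 , sqrt(2), sqrt(5), sqrt(6), E, 3,sqrt(14 ), sqrt( 17 ), 9.86,5*E ] 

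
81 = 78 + 3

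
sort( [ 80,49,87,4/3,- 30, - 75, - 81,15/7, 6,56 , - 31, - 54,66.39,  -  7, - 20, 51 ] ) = [  -  81, - 75, - 54, - 31, - 30, - 20, - 7, 4/3,15/7,6, 49,51,56,66.39,  80, 87 ]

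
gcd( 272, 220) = 4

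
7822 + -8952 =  - 1130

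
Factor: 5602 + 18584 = 2^1*3^1*29^1*139^1 = 24186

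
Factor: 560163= 3^1*61^1*3061^1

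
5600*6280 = 35168000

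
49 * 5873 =287777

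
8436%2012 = 388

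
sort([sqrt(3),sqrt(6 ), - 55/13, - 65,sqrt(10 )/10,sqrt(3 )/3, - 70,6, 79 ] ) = [ - 70, - 65, - 55/13,  sqrt(10) /10, sqrt(3)/3,sqrt(3) , sqrt( 6),  6,79]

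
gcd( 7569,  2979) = 9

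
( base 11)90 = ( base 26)3l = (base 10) 99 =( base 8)143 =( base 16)63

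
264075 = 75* 3521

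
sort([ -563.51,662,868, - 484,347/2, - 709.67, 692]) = [-709.67, - 563.51, -484,347/2,662,692,868]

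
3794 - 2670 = 1124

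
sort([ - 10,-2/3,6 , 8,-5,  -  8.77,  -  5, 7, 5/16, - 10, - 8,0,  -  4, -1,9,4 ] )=[  -  10  , - 10,  -  8.77, - 8,  -  5,  -  5, - 4, - 1, - 2/3,0 , 5/16,4,6,7,8,9 ] 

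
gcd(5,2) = 1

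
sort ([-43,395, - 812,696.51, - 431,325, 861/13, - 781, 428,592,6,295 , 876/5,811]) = [-812, - 781 , - 431, - 43,6,861/13,876/5,295, 325, 395,428, 592,696.51,811 ]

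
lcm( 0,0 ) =0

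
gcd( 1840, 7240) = 40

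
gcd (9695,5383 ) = 7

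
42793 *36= 1540548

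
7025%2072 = 809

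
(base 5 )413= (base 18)60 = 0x6c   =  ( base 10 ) 108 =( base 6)300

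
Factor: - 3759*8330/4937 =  - 2^1*3^1 * 5^1*7^3*17^1*179^1 * 4937^( - 1 ) = - 31312470/4937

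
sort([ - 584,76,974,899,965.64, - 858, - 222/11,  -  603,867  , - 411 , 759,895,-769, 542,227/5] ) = [ - 858,-769, - 603, - 584 , - 411, - 222/11, 227/5,76,542, 759,867,895,899,  965.64,974]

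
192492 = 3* 64164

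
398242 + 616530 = 1014772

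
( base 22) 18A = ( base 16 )29e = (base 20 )1da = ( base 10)670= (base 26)PK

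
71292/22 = 35646/11  =  3240.55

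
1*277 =277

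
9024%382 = 238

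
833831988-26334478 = 807497510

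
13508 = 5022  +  8486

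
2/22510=1/11255 = 0.00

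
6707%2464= 1779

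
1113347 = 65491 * 17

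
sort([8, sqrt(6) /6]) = [ sqrt(6 )/6, 8]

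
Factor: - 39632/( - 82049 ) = 2^4 * 11^(  -  1)*  2477^1*7459^ (-1) 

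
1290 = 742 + 548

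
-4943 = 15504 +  - 20447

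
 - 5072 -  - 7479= 2407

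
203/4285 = 203/4285 = 0.05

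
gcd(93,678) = 3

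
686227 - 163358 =522869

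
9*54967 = 494703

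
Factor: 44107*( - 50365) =- 5^1*7^2*1439^1*6301^1  =  - 2221449055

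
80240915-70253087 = 9987828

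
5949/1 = 5949 = 5949.00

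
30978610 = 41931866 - 10953256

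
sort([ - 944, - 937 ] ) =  [-944,-937] 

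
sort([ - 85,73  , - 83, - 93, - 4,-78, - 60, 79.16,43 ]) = [ - 93, -85, - 83, - 78,-60, - 4,43,73, 79.16] 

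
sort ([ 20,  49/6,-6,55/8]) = [ - 6,55/8,  49/6, 20] 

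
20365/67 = 20365/67 = 303.96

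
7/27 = 7/27=0.26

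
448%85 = 23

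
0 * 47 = 0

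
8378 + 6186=14564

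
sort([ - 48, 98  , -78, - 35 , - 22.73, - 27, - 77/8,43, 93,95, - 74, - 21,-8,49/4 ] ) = [ - 78,- 74, - 48, - 35,- 27, - 22.73, - 21, - 77/8, - 8,49/4,43, 93,95,98] 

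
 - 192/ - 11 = 17 + 5/11 = 17.45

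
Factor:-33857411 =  - 7^1 * 19^1 * 193^1*1319^1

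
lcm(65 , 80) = 1040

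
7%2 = 1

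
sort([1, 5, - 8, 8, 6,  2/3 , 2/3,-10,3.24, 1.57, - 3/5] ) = [ - 10, - 8, - 3/5,2/3, 2/3, 1,  1.57, 3.24,5, 6, 8 ] 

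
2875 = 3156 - 281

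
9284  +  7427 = 16711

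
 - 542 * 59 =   -  31978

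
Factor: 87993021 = 3^1*229^1*349^1*367^1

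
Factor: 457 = 457^1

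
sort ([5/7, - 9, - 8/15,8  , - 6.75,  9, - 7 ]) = [ - 9, - 7, - 6.75, - 8/15,5/7,8, 9]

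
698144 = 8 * 87268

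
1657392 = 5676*292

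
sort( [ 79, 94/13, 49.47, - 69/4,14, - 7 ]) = [ - 69/4,-7, 94/13,  14,49.47 , 79 ]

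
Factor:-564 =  - 2^2*3^1*47^1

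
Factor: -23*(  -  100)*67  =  154100 = 2^2*5^2  *23^1 *67^1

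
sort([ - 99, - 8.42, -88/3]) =[ - 99, - 88/3, - 8.42]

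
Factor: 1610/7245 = 2/9 = 2^1 * 3^( - 2 ) 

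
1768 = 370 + 1398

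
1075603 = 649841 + 425762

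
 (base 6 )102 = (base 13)2c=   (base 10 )38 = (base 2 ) 100110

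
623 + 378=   1001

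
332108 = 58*5726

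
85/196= 85/196 = 0.43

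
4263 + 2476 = 6739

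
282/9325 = 282/9325  =  0.03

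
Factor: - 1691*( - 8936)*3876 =2^5*3^1* 17^1 *19^2 *89^1 * 1117^1 = 58569367776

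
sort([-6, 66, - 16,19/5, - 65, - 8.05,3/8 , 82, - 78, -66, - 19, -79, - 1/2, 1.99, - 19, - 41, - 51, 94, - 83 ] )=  [ - 83, - 79, - 78, - 66, - 65, - 51, - 41, - 19, - 19, - 16, - 8.05,- 6, - 1/2,3/8,1.99, 19/5,66,  82, 94]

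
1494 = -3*( - 498 )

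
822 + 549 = 1371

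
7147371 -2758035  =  4389336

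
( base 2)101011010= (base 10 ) 346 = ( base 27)CM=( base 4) 11122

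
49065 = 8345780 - 8296715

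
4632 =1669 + 2963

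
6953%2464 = 2025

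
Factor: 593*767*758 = 2^1*13^1*59^1*379^1*593^1 = 344761898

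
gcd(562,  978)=2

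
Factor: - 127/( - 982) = 2^( - 1)*127^1*491^( - 1)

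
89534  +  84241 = 173775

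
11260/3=3753 + 1/3 = 3753.33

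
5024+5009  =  10033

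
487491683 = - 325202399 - -812694082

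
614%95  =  44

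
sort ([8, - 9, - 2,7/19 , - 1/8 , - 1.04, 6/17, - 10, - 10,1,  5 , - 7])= [ - 10, - 10,  -  9,-7,-2, - 1.04, - 1/8,6/17, 7/19, 1, 5 , 8]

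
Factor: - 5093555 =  - 5^1*1018711^1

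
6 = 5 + 1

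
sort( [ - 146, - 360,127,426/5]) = [ - 360, - 146,426/5, 127] 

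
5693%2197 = 1299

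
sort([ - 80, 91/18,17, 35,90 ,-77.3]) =[ - 80,-77.3, 91/18 , 17,35, 90]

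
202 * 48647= 9826694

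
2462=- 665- -3127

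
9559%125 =59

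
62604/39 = 1605 + 3/13 = 1605.23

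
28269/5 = 5653 + 4/5 = 5653.80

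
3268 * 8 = 26144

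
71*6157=437147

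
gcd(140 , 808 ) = 4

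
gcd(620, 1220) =20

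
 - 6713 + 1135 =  - 5578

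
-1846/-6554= 923/3277 = 0.28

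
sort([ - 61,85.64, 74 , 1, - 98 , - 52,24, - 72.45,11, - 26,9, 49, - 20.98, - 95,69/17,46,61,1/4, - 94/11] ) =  [ - 98, - 95, - 72.45, - 61, - 52, - 26, - 20.98, - 94/11,1/4,1, 69/17, 9,11,24,46,49, 61,74, 85.64 ] 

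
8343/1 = 8343 = 8343.00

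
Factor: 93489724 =2^2*2393^1*9767^1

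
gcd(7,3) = 1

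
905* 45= 40725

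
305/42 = 305/42 = 7.26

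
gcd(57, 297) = 3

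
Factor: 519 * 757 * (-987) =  - 3^2*7^1*47^1*173^1*757^1 = -387775521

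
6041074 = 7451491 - 1410417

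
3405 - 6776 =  - 3371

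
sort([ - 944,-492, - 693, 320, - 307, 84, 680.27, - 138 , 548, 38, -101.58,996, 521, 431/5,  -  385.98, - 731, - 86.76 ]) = [ - 944,-731, - 693,  -  492, - 385.98, - 307, - 138,  -  101.58, - 86.76, 38, 84,431/5, 320, 521, 548, 680.27,996]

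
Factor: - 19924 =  - 2^2 * 17^1*293^1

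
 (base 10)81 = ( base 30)2L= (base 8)121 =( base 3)10000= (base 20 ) 41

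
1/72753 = 1/72753 = 0.00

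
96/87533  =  96/87533 = 0.00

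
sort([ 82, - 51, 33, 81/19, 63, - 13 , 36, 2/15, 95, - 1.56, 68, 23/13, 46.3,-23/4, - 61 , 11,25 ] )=[ - 61,  -  51, - 13, - 23/4, - 1.56, 2/15, 23/13, 81/19,11, 25 , 33, 36, 46.3, 63,68, 82  ,  95]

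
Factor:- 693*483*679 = -227274201 = - 3^3*7^3*11^1*23^1 * 97^1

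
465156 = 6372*73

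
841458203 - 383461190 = 457997013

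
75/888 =25/296  =  0.08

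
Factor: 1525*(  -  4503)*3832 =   -  26314631400  =  - 2^3 * 3^1*5^2*19^1*61^1 * 79^1*479^1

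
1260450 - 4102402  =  -2841952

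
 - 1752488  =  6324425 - 8076913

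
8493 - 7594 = 899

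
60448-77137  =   - 16689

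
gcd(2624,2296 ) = 328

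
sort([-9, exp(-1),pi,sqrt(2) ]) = [ - 9, exp( - 1 ),sqrt(2), pi ]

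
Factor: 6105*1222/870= 11^1*13^1* 29^ ( - 1)*37^1*47^1=   248677/29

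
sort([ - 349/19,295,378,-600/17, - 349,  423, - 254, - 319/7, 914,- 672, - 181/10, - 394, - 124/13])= [ - 672, - 394, - 349, - 254, - 319/7, - 600/17 , - 349/19, - 181/10, - 124/13,295,378,423,914 ] 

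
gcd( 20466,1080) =54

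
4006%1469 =1068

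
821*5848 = 4801208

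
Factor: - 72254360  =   - 2^3 * 5^1*131^1*13789^1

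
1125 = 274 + 851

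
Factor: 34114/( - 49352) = - 17057/24676 =- 2^( - 2)  *31^( - 1)*37^1*199^( - 1)*461^1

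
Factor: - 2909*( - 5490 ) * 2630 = 42002178300=2^2 *3^2*5^2*61^1 *263^1 * 2909^1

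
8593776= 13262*648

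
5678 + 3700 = 9378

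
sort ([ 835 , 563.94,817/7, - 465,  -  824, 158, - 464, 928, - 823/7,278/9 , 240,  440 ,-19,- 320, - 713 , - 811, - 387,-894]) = [- 894,-824 , - 811, - 713,- 465, - 464,-387, - 320 ,-823/7, - 19,278/9 , 817/7,  158 , 240,440,563.94 , 835 , 928 ] 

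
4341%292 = 253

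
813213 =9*90357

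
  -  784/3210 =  - 392/1605 = - 0.24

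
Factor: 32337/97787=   3^2*3593^1*97787^ ( - 1 )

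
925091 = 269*3439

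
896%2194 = 896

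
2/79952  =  1/39976 = 0.00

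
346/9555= 346/9555 = 0.04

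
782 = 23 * 34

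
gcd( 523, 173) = 1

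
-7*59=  - 413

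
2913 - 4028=- 1115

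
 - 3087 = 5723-8810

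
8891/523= 17 = 17.00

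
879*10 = 8790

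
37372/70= 533 + 31/35 = 533.89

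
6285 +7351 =13636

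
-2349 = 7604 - 9953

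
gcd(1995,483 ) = 21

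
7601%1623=1109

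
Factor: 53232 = 2^4*3^1 * 1109^1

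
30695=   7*4385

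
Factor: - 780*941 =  - 733980 = - 2^2*3^1*5^1 * 13^1*941^1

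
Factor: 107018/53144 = 733/364 =2^(  -  2 )*7^( - 1)*13^( - 1 )* 733^1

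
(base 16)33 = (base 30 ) 1L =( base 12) 43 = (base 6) 123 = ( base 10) 51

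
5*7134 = 35670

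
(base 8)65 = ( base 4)311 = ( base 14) 3b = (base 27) 1q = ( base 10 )53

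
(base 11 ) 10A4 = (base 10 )1445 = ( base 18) 485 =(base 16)5A5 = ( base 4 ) 112211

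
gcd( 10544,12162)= 2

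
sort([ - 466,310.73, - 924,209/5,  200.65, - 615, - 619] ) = [-924, - 619, - 615, - 466, 209/5, 200.65, 310.73 ]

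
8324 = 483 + 7841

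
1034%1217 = 1034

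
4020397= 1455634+2564763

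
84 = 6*14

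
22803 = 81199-58396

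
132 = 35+97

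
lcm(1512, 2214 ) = 61992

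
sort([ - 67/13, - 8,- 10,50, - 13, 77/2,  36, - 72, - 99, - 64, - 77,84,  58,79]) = [  -  99, - 77 , - 72,-64, - 13, - 10, - 8, - 67/13,36,77/2 , 50,58  ,  79, 84] 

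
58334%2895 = 434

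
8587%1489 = 1142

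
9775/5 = 1955 = 1955.00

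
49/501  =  49/501  =  0.10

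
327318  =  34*9627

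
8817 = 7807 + 1010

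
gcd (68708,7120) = 356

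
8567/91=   659/7 = 94.14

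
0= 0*5329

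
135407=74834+60573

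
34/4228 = 17/2114 = 0.01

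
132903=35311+97592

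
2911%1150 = 611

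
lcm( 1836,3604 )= 97308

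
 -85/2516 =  - 5/148 = -  0.03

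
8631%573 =36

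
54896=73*752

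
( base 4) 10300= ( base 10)304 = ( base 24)cg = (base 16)130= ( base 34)8W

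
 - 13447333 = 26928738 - 40376071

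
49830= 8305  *6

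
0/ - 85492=0/1 = - 0.00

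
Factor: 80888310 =2^1 * 3^2  *5^1*179^1 *5021^1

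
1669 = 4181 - 2512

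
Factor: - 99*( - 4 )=396  =  2^2*3^2*11^1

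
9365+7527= 16892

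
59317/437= 135  +  14/19 = 135.74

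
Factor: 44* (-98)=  - 4312 = -  2^3* 7^2*11^1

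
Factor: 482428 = 2^2*120607^1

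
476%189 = 98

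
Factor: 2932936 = 2^3 * 197^1*1861^1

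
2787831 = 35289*79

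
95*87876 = 8348220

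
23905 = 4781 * 5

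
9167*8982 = 82337994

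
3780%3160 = 620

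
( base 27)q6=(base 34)KS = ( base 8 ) 1304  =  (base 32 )m4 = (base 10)708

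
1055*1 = 1055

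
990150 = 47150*21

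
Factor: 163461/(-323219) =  - 3^1*13^ (-1) * 47^(-1 )*103^1 = - 309/611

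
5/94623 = 5/94623 = 0.00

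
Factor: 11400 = 2^3 *3^1 * 5^2 * 19^1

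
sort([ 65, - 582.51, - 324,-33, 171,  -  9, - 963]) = [ - 963, - 582.51, - 324,- 33, - 9, 65, 171]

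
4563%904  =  43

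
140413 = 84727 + 55686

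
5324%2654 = 16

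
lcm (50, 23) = 1150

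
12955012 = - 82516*( - 157 ) 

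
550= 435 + 115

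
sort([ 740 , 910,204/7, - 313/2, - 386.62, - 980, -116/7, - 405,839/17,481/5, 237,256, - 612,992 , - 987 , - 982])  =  [ - 987, - 982, - 980, - 612 , - 405  ,  -  386.62, - 313/2, - 116/7,204/7 , 839/17 , 481/5 , 237, 256,740, 910 , 992]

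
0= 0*40413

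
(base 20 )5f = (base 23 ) 50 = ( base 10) 115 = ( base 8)163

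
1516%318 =244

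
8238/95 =8238/95 = 86.72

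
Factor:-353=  -353^1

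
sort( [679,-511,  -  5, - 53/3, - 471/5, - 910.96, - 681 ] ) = [ - 910.96, - 681, - 511, - 471/5, - 53/3, - 5, 679]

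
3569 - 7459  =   - 3890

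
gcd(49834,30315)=1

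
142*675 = 95850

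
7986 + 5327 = 13313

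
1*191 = 191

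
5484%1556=816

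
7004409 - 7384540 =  - 380131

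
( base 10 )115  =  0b1110011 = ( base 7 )223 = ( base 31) 3m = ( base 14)83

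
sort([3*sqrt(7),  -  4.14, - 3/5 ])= [ - 4.14, - 3/5,3*sqrt(  7) ]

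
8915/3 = 2971 + 2/3 = 2971.67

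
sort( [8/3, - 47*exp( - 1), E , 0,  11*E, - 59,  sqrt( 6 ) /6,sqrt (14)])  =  [-59,- 47*exp( - 1 ), 0,sqrt (6) /6,8/3, E,sqrt( 14),11*E] 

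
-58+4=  - 54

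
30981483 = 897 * 34539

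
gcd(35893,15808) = 13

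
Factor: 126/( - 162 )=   -  3^( -2 )*7^1 = - 7/9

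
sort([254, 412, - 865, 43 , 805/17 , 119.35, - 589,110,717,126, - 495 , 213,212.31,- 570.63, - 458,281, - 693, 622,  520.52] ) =[ - 865 , - 693, - 589,-570.63 , - 495, - 458,43,805/17,110,  119.35,  126 , 212.31,213,  254,281 , 412,520.52,622,717]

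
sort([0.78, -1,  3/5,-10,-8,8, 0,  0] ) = [ - 10, - 8,- 1,0,0,  3/5, 0.78 , 8]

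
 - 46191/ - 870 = 53 + 27/290  =  53.09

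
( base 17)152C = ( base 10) 6404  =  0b1100100000100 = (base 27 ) 8l5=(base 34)5ic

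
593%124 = 97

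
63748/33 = 63748/33 =1931.76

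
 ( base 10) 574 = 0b1000111110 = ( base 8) 1076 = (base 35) GE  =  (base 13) 352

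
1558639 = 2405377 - 846738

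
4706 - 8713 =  -4007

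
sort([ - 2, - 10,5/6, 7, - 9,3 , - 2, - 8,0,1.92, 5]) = [ - 10, - 9,-8, - 2 , - 2,  0, 5/6 , 1.92,  3, 5,7]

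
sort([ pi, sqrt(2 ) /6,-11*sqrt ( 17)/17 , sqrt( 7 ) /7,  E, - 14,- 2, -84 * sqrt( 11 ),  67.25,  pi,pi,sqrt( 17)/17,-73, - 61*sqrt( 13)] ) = [-84*sqrt( 11), - 61 * sqrt( 13),-73,  -  14 ,-11*sqrt (17) /17, - 2,sqrt( 2)/6, sqrt ( 17) /17,  sqrt( 7)/7, E,pi, pi,pi,67.25 ] 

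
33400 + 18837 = 52237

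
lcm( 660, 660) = 660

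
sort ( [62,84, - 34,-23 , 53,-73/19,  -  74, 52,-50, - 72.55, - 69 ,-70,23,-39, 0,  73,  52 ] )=[- 74,-72.55 , - 70,-69, - 50,-39,-34,-23, - 73/19,0, 23, 52,  52,  53,62, 73,84]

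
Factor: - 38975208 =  - 2^3 * 3^1 *37^1*43891^1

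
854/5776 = 427/2888 = 0.15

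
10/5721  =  10/5721 = 0.00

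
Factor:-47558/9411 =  - 2^1*3^(  -  1)*7^1 * 43^1*79^1*3137^( - 1)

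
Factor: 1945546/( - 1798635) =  - 2^1*3^( - 1) * 5^( - 1)*19^( - 1)*67^1*6311^( - 1) * 14519^1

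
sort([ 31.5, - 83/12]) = [ - 83/12,  31.5]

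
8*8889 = 71112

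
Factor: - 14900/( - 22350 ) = 2^1*3^( - 1 ) = 2/3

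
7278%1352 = 518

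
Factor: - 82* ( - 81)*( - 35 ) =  - 232470 = - 2^1*3^4*5^1*7^1*41^1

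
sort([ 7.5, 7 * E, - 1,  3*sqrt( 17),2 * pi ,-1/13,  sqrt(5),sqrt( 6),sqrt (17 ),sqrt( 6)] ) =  [ - 1,-1/13,sqrt( 5 ), sqrt( 6 ),sqrt( 6 ) , sqrt( 17),2*pi, 7.5 , 3 *sqrt (17) , 7 * E ]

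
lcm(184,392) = 9016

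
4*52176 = 208704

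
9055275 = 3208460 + 5846815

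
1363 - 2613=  - 1250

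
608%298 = 12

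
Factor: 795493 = 795493^1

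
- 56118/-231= 242 + 72/77 = 242.94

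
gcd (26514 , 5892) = 2946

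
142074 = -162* ( - 877)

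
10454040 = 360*29039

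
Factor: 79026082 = 2^1*  47^1*840703^1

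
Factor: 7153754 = 2^1*1277^1* 2801^1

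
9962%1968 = 122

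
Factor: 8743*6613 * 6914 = 2^1*7^1* 17^1* 389^1*1249^1*3457^1 = 399749911526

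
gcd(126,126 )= 126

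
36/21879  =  4/2431= 0.00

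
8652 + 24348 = 33000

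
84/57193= 84/57193 =0.00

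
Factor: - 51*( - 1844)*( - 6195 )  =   - 582602580 = - 2^2 * 3^2*5^1 * 7^1*17^1*59^1*461^1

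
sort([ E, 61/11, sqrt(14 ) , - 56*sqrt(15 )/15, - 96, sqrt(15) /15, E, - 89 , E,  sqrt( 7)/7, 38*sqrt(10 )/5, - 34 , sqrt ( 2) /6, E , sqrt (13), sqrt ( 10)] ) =[ - 96 , - 89, - 34, - 56*sqrt(15)/15, sqrt ( 2)/6,sqrt(15)/15 , sqrt( 7)/7,E, E, E, E,  sqrt( 10), sqrt(13 ), sqrt( 14), 61/11,38*sqrt(10)/5]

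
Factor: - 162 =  - 2^1*3^4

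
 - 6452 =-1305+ - 5147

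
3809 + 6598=10407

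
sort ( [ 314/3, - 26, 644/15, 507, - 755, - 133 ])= [-755, - 133,-26,644/15,  314/3, 507]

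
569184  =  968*588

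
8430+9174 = 17604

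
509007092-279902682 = 229104410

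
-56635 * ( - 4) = 226540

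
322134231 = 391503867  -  69369636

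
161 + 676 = 837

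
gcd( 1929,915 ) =3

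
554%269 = 16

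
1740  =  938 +802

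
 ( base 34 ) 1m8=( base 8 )3570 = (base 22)3kk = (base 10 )1912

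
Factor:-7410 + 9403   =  1993^1 = 1993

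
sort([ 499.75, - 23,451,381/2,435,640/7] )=[ - 23, 640/7 , 381/2, 435,  451,499.75] 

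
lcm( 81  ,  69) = 1863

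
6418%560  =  258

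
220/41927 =220/41927  =  0.01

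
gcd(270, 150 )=30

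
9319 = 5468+3851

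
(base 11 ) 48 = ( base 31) 1l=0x34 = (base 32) 1k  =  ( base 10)52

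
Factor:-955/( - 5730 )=1/6 = 2^( - 1 )*3^(-1)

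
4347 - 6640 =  - 2293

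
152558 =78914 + 73644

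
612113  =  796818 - 184705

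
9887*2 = 19774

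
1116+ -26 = 1090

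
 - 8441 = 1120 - 9561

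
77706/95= 77706/95 = 817.96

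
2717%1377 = 1340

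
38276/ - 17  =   - 2252+ 8/17  =  - 2251.53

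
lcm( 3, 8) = 24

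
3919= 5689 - 1770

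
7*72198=505386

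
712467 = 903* 789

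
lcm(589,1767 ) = 1767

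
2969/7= 2969/7 = 424.14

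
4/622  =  2/311 = 0.01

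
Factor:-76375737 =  - 3^3*2828731^1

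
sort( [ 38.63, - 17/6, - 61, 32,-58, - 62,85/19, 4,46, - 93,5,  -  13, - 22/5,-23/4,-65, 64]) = [- 93, - 65, - 62,  -  61,-58 , - 13, -23/4, - 22/5 , - 17/6, 4, 85/19 , 5,32,  38.63,46, 64]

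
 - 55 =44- 99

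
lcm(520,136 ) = 8840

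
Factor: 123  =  3^1*41^1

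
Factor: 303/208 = 2^(-4)*3^1*13^( - 1 )*101^1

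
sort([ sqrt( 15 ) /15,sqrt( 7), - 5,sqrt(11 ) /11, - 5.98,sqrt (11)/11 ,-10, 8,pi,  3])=[ - 10 , - 5.98, - 5, sqrt(15)/15, sqrt( 11)/11, sqrt( 11 ) /11,sqrt(7 ), 3 , pi,8 ]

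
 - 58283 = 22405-80688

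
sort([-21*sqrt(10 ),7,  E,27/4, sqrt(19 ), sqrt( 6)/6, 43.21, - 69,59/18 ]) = [ - 69, - 21 * sqrt(10 ),sqrt( 6 )/6,E, 59/18,sqrt (19),27/4, 7, 43.21] 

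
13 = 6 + 7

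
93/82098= 31/27366=0.00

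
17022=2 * 8511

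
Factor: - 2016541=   - 2016541^1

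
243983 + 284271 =528254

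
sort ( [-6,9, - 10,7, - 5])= [ - 10, - 6, - 5, 7, 9 ] 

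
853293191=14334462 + 838958729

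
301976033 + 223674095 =525650128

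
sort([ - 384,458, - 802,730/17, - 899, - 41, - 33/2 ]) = [ - 899 , -802, - 384, - 41, - 33/2,730/17,458] 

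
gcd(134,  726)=2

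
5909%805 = 274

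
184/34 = 5 + 7/17 = 5.41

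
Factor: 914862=2^1*3^1*13^1 * 37^1 * 317^1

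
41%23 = 18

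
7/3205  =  7/3205 = 0.00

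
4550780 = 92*49465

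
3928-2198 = 1730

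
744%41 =6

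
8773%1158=667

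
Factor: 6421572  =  2^2*3^3 * 37^1*1607^1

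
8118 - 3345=4773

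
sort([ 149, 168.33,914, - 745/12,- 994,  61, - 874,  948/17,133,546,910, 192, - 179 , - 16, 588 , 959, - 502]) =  [ - 994,-874, - 502, - 179, - 745/12, - 16, 948/17, 61, 133,  149,  168.33,  192, 546, 588, 910, 914,959]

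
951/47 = 20 + 11/47 = 20.23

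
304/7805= 304/7805 = 0.04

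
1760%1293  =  467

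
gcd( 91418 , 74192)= 2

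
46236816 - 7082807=39154009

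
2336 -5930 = - 3594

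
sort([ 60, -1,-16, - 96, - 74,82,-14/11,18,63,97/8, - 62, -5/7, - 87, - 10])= [ - 96 , - 87,  -  74, - 62, - 16 , - 10, - 14/11,- 1, - 5/7,  97/8, 18, 60,63,82]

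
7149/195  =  36+43/65=36.66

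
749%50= 49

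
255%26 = 21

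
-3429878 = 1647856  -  5077734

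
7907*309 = 2443263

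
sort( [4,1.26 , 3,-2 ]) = [ - 2,1.26, 3,  4]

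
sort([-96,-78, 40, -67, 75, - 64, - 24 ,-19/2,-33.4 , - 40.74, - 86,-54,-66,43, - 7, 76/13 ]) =[-96, - 86,-78, - 67,-66,  -  64 , - 54,  -  40.74, - 33.4,-24 , - 19/2, - 7, 76/13, 40 , 43, 75] 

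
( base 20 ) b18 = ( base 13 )2028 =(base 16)114c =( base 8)10514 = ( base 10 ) 4428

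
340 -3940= -3600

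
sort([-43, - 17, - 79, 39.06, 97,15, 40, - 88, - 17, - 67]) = [-88, - 79,-67,- 43, - 17,  -  17,15,39.06,40, 97 ] 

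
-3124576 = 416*( - 7511 ) 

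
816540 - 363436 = 453104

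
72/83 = 72/83 = 0.87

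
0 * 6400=0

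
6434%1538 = 282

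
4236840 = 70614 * 60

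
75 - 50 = 25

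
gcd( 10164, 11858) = 1694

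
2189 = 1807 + 382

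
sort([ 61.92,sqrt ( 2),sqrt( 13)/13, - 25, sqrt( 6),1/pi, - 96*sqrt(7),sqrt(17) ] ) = [ - 96 * sqrt(7 ), - 25,sqrt(13)/13, 1/pi, sqrt( 2),sqrt(6),  sqrt( 17 ),61.92]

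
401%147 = 107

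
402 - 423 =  - 21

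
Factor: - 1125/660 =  - 2^( - 2 )*3^1*5^2*11^( - 1 ) = - 75/44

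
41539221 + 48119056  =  89658277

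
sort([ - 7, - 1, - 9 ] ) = [ - 9, - 7,-1]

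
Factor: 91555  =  5^1*18311^1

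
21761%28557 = 21761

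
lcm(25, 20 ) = 100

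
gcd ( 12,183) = 3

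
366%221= 145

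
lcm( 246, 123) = 246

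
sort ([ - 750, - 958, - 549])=[ - 958,-750, - 549]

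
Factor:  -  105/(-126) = 5/6 = 2^( - 1 )*3^ ( - 1)*5^1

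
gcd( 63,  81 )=9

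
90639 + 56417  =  147056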